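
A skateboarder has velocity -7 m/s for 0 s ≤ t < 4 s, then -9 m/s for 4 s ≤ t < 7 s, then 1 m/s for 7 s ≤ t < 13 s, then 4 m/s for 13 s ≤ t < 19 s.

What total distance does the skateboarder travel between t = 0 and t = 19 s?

Total distance travelled is ∫|v| dt — sum the magnitudes of each area piece.
0–4 s: |-7| × 4 = 28 m
4–7 s: |-9| × 3 = 27 m
7–13 s: |1| × 6 = 6 m
13–19 s: |4| × 6 = 24 m
Total distance = 85 m

85 m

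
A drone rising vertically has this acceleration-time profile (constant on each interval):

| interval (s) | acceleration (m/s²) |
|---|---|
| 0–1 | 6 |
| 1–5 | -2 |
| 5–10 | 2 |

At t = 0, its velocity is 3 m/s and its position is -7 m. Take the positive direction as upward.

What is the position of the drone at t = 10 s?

On each constant-a segment, Δv = aΔt and Δx = v₀Δt + ½aΔt²; chain segment to segment.
0–1 s: v starts 3 m/s; Δx = 3·1 + ½·6·1² = 6 m; v ends 9 m/s.
1–5 s: v starts 9 m/s; Δx = 9·4 + ½·-2·4² = 20 m; v ends 1 m/s.
5–10 s: v starts 1 m/s; Δx = 1·5 + ½·2·5² = 30 m; v ends 11 m/s.
x(10) = -7 + Σ Δx = 49 m.

49 m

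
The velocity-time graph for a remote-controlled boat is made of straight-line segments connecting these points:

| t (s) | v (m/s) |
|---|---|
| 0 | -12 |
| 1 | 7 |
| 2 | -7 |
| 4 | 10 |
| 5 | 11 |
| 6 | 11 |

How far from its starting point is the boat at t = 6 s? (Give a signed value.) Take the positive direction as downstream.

22 m

Displacement is the signed area under the v-t curve.
0–1 s: ½(-12 + 7)(1) = -2.5 m
1–2 s: ½(7 + -7)(1) = 0 m
2–4 s: ½(-7 + 10)(2) = 3 m
4–5 s: ½(10 + 11)(1) = 10.5 m
5–6 s: 11 × 1 = 11 m
Net displacement = 22 m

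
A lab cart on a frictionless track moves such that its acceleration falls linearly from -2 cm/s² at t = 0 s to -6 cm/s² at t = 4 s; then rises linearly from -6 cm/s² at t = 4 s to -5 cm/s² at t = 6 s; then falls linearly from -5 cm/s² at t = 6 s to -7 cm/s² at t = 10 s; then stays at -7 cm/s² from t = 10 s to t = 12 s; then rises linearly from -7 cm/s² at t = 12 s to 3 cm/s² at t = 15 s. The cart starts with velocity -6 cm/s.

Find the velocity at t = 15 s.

-77 cm/s

Δv equals the area under the a-t graph; then v = v₀ + Δv.
0–4 s: ½(-2 + -6)(4) = -16 cm/s
4–6 s: ½(-6 + -5)(2) = -11 cm/s
6–10 s: ½(-5 + -7)(4) = -24 cm/s
10–12 s: -7 × 2 = -14 cm/s
12–15 s: ½(-7 + 3)(3) = -6 cm/s
Δv = -71 cm/s, so v(15) = -6 + (-71) = -77 cm/s.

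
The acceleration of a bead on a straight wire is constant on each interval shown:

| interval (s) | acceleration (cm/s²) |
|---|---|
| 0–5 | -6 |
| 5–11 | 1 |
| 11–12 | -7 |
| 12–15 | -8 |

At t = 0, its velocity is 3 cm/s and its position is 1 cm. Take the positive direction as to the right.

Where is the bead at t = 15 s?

-347.5 cm

On each constant-a segment, Δv = aΔt and Δx = v₀Δt + ½aΔt²; chain segment to segment.
0–5 s: v starts 3 cm/s; Δx = 3·5 + ½·-6·5² = -60 cm; v ends -27 cm/s.
5–11 s: v starts -27 cm/s; Δx = -27·6 + ½·1·6² = -144 cm; v ends -21 cm/s.
11–12 s: v starts -21 cm/s; Δx = -21·1 + ½·-7·1² = -24.5 cm; v ends -28 cm/s.
12–15 s: v starts -28 cm/s; Δx = -28·3 + ½·-8·3² = -120 cm; v ends -52 cm/s.
x(15) = 1 + Σ Δx = -347.5 cm.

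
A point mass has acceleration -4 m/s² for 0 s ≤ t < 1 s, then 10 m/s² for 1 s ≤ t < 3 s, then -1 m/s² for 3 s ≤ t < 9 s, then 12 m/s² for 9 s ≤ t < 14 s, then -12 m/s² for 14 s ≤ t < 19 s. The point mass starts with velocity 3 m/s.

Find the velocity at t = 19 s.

Δv equals the area under the a-t graph; then v = v₀ + Δv.
0–1 s: -4 × 1 = -4 m/s
1–3 s: 10 × 2 = 20 m/s
3–9 s: -1 × 6 = -6 m/s
9–14 s: 12 × 5 = 60 m/s
14–19 s: -12 × 5 = -60 m/s
Δv = 10 m/s, so v(19) = 3 + (10) = 13 m/s.

13 m/s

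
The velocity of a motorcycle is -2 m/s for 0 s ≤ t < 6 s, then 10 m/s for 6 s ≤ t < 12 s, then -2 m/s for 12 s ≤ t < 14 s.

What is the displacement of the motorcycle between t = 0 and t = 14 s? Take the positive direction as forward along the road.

44 m

Net displacement equals the area under the velocity-time graph (areas below the axis count negative).
0–6 s: -2 × 6 = -12 m
6–12 s: 10 × 6 = 60 m
12–14 s: -2 × 2 = -4 m
Net displacement = 44 m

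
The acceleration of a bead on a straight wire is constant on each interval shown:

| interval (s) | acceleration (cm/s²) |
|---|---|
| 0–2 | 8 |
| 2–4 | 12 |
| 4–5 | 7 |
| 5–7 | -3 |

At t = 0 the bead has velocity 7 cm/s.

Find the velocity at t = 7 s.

48 cm/s

Δv equals the area under the a-t graph; then v = v₀ + Δv.
0–2 s: 8 × 2 = 16 cm/s
2–4 s: 12 × 2 = 24 cm/s
4–5 s: 7 × 1 = 7 cm/s
5–7 s: -3 × 2 = -6 cm/s
Δv = 41 cm/s, so v(7) = 7 + (41) = 48 cm/s.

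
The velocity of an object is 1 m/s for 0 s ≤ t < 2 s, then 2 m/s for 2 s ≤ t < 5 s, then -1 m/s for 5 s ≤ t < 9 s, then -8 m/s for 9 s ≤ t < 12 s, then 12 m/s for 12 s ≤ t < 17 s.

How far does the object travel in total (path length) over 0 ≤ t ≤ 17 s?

96 m

Distance (not displacement) is the total path length: add the absolute areas under v-t.
0–2 s: |1| × 2 = 2 m
2–5 s: |2| × 3 = 6 m
5–9 s: |-1| × 4 = 4 m
9–12 s: |-8| × 3 = 24 m
12–17 s: |12| × 5 = 60 m
Total distance = 96 m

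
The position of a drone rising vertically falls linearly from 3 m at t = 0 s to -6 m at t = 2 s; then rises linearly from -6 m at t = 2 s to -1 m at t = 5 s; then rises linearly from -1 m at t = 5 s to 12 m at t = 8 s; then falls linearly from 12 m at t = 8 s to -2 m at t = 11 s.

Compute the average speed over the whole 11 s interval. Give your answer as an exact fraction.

Average speed = (total path length)/(elapsed time); on a piecewise-linear x-t graph the path length is Σ|Δx|.
0–2 s: |Δx| = |-6 − 3| = 9 m
2–5 s: |Δx| = |-1 − -6| = 5 m
5–8 s: |Δx| = |12 − -1| = 13 m
8–11 s: |Δx| = |-2 − 12| = 14 m
Total path = 41 m; average speed = 41/11 = 41/11 m/s.

41/11 m/s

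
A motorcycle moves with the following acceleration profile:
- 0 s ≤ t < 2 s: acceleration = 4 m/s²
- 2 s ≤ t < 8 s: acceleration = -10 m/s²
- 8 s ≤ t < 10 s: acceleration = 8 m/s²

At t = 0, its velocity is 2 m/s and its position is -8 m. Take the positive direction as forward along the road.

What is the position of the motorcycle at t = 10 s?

-200 m

On each constant-a segment, Δv = aΔt and Δx = v₀Δt + ½aΔt²; chain segment to segment.
0–2 s: v starts 2 m/s; Δx = 2·2 + ½·4·2² = 12 m; v ends 10 m/s.
2–8 s: v starts 10 m/s; Δx = 10·6 + ½·-10·6² = -120 m; v ends -50 m/s.
8–10 s: v starts -50 m/s; Δx = -50·2 + ½·8·2² = -84 m; v ends -34 m/s.
x(10) = -8 + Σ Δx = -200 m.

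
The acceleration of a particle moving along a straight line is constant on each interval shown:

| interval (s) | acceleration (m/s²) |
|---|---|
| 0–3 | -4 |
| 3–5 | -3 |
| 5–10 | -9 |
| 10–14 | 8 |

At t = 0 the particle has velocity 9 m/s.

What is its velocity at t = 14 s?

Δv equals the area under the a-t graph; then v = v₀ + Δv.
0–3 s: -4 × 3 = -12 m/s
3–5 s: -3 × 2 = -6 m/s
5–10 s: -9 × 5 = -45 m/s
10–14 s: 8 × 4 = 32 m/s
Δv = -31 m/s, so v(14) = 9 + (-31) = -22 m/s.

-22 m/s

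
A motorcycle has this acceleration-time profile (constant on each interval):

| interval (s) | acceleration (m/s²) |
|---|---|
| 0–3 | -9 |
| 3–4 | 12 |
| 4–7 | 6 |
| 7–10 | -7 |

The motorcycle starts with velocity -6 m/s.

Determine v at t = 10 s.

-24 m/s

Δv equals the area under the a-t graph; then v = v₀ + Δv.
0–3 s: -9 × 3 = -27 m/s
3–4 s: 12 × 1 = 12 m/s
4–7 s: 6 × 3 = 18 m/s
7–10 s: -7 × 3 = -21 m/s
Δv = -18 m/s, so v(10) = -6 + (-18) = -24 m/s.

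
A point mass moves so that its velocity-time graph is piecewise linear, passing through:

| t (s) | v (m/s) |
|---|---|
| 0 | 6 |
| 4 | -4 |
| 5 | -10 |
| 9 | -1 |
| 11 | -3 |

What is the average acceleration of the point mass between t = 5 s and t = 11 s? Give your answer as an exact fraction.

Average acceleration = Δv/Δt = (-3 − -10)/(11 − 5) = 7/6 m/s².

7/6 m/s²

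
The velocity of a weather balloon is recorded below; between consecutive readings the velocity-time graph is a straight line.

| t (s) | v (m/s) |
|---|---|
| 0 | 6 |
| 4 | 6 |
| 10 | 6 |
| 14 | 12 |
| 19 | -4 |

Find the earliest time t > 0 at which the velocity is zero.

t = 17.75 s

v changes sign on 14–19 s (from 12 to -4); the graph is linear there, so v = 0 at t = 14 + (-12)·(19 − 14)/(-4 − 12) = 17.75 s.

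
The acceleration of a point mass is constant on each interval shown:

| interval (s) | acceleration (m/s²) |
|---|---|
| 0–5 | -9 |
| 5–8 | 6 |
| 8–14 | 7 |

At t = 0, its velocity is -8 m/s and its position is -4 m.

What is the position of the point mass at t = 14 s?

-372.5 m

On each constant-a segment, Δv = aΔt and Δx = v₀Δt + ½aΔt²; chain segment to segment.
0–5 s: v starts -8 m/s; Δx = -8·5 + ½·-9·5² = -152.5 m; v ends -53 m/s.
5–8 s: v starts -53 m/s; Δx = -53·3 + ½·6·3² = -132 m; v ends -35 m/s.
8–14 s: v starts -35 m/s; Δx = -35·6 + ½·7·6² = -84 m; v ends 7 m/s.
x(14) = -4 + Σ Δx = -372.5 m.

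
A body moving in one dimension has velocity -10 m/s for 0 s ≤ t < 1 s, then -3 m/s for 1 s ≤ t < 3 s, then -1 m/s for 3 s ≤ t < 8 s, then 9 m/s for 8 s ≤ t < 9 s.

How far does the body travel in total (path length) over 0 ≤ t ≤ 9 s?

Distance (not displacement) is the total path length: add the absolute areas under v-t.
0–1 s: |-10| × 1 = 10 m
1–3 s: |-3| × 2 = 6 m
3–8 s: |-1| × 5 = 5 m
8–9 s: |9| × 1 = 9 m
Total distance = 30 m

30 m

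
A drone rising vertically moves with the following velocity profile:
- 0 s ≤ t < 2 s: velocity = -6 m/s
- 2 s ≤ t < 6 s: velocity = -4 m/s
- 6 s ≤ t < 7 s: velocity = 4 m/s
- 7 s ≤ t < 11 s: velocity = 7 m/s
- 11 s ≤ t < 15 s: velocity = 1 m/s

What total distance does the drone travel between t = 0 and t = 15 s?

Distance (not displacement) is the total path length: add the absolute areas under v-t.
0–2 s: |-6| × 2 = 12 m
2–6 s: |-4| × 4 = 16 m
6–7 s: |4| × 1 = 4 m
7–11 s: |7| × 4 = 28 m
11–15 s: |1| × 4 = 4 m
Total distance = 64 m

64 m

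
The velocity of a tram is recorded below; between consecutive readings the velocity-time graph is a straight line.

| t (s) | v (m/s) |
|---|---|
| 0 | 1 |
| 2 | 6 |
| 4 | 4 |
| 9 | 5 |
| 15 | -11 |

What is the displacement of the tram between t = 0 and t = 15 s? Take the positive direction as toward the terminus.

Net displacement equals the area under the velocity-time graph (areas below the axis count negative).
0–2 s: ½(1 + 6)(2) = 7 m
2–4 s: ½(6 + 4)(2) = 10 m
4–9 s: ½(4 + 5)(5) = 22.5 m
9–15 s: ½(5 + -11)(6) = -18 m
Net displacement = 21.5 m

21.5 m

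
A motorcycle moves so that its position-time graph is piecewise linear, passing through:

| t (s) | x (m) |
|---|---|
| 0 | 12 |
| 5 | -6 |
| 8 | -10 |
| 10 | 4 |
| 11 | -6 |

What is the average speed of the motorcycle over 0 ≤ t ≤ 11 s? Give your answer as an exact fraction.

Average speed = (total path length)/(elapsed time); on a piecewise-linear x-t graph the path length is Σ|Δx|.
0–5 s: |Δx| = |-6 − 12| = 18 m
5–8 s: |Δx| = |-10 − -6| = 4 m
8–10 s: |Δx| = |4 − -10| = 14 m
10–11 s: |Δx| = |-6 − 4| = 10 m
Total path = 46 m; average speed = 46/11 = 46/11 m/s.

46/11 m/s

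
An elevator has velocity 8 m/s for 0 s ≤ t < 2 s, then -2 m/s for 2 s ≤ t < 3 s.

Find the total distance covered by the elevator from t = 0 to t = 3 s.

18 m

Distance (not displacement) is the total path length: add the absolute areas under v-t.
0–2 s: |8| × 2 = 16 m
2–3 s: |-2| × 1 = 2 m
Total distance = 18 m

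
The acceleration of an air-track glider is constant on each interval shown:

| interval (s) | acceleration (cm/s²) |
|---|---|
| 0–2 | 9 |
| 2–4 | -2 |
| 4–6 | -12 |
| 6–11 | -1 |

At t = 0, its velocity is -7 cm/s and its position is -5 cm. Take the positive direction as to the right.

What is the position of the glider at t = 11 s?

-90.5 cm

On each constant-a segment, Δv = aΔt and Δx = v₀Δt + ½aΔt²; chain segment to segment.
0–2 s: v starts -7 cm/s; Δx = -7·2 + ½·9·2² = 4 cm; v ends 11 cm/s.
2–4 s: v starts 11 cm/s; Δx = 11·2 + ½·-2·2² = 18 cm; v ends 7 cm/s.
4–6 s: v starts 7 cm/s; Δx = 7·2 + ½·-12·2² = -10 cm; v ends -17 cm/s.
6–11 s: v starts -17 cm/s; Δx = -17·5 + ½·-1·5² = -97.5 cm; v ends -22 cm/s.
x(11) = -5 + Σ Δx = -90.5 cm.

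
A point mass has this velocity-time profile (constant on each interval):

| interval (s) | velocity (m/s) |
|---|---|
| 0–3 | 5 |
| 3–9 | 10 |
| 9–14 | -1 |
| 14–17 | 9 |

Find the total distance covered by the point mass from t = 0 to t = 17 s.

107 m

Total distance travelled is ∫|v| dt — sum the magnitudes of each area piece.
0–3 s: |5| × 3 = 15 m
3–9 s: |10| × 6 = 60 m
9–14 s: |-1| × 5 = 5 m
14–17 s: |9| × 3 = 27 m
Total distance = 107 m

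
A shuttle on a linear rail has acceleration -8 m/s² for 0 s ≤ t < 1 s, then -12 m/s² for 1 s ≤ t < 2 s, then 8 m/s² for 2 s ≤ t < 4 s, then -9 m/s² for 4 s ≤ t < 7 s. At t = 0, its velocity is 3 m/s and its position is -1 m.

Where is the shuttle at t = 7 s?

On each constant-a segment, Δv = aΔt and Δx = v₀Δt + ½aΔt²; chain segment to segment.
0–1 s: v starts 3 m/s; Δx = 3·1 + ½·-8·1² = -1 m; v ends -5 m/s.
1–2 s: v starts -5 m/s; Δx = -5·1 + ½·-12·1² = -11 m; v ends -17 m/s.
2–4 s: v starts -17 m/s; Δx = -17·2 + ½·8·2² = -18 m; v ends -1 m/s.
4–7 s: v starts -1 m/s; Δx = -1·3 + ½·-9·3² = -43.5 m; v ends -28 m/s.
x(7) = -1 + Σ Δx = -74.5 m.

-74.5 m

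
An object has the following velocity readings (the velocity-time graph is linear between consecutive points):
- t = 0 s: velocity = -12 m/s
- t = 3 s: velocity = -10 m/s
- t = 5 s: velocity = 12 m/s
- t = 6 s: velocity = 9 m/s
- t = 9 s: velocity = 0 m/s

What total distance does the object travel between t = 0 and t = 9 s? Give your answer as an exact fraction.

Total distance travelled is ∫|v| dt — sum the magnitudes of each area piece.
0–3 s: |½(-12 + -10)(3)| = 33 m
3–5 s: v = 0 at t = 43/11 s; triangle areas 50/11 + 72/11 = 122/11 m
5–6 s: |½(12 + 9)(1)| = 10.5 m
6–9 s: |½(9 + 0)(3)| = 13.5 m
Total distance = 749/11 m

749/11 m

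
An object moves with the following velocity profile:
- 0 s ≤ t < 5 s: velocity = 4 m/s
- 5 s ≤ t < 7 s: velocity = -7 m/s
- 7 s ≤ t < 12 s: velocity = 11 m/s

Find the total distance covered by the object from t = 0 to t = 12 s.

Total distance travelled is ∫|v| dt — sum the magnitudes of each area piece.
0–5 s: |4| × 5 = 20 m
5–7 s: |-7| × 2 = 14 m
7–12 s: |11| × 5 = 55 m
Total distance = 89 m

89 m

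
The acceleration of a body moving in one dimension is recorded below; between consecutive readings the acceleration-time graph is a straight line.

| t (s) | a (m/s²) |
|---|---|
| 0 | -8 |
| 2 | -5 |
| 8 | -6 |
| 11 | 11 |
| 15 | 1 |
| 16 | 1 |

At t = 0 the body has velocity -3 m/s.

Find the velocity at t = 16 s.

-16.5 m/s

Δv equals the area under the a-t graph; then v = v₀ + Δv.
0–2 s: ½(-8 + -5)(2) = -13 m/s
2–8 s: ½(-5 + -6)(6) = -33 m/s
8–11 s: ½(-6 + 11)(3) = 7.5 m/s
11–15 s: ½(11 + 1)(4) = 24 m/s
15–16 s: 1 × 1 = 1 m/s
Δv = -13.5 m/s, so v(16) = -3 + (-13.5) = -16.5 m/s.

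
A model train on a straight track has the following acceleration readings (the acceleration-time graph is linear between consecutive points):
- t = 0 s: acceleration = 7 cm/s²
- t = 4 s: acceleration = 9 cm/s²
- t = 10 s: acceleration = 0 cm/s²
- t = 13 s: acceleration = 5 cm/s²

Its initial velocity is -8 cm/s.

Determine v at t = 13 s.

58.5 cm/s

Δv equals the area under the a-t graph; then v = v₀ + Δv.
0–4 s: ½(7 + 9)(4) = 32 cm/s
4–10 s: ½(9 + 0)(6) = 27 cm/s
10–13 s: ½(0 + 5)(3) = 7.5 cm/s
Δv = 66.5 cm/s, so v(13) = -8 + (66.5) = 58.5 cm/s.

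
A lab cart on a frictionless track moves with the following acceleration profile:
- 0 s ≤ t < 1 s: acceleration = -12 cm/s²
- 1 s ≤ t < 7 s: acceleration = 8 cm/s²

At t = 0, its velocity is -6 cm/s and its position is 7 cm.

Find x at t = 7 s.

On each constant-a segment, Δv = aΔt and Δx = v₀Δt + ½aΔt²; chain segment to segment.
0–1 s: v starts -6 cm/s; Δx = -6·1 + ½·-12·1² = -12 cm; v ends -18 cm/s.
1–7 s: v starts -18 cm/s; Δx = -18·6 + ½·8·6² = 36 cm; v ends 30 cm/s.
x(7) = 7 + Σ Δx = 31 cm.

31 cm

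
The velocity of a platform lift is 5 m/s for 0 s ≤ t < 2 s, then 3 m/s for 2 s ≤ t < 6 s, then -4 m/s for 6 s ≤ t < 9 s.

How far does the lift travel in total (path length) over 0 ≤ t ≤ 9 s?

Distance (not displacement) is the total path length: add the absolute areas under v-t.
0–2 s: |5| × 2 = 10 m
2–6 s: |3| × 4 = 12 m
6–9 s: |-4| × 3 = 12 m
Total distance = 34 m

34 m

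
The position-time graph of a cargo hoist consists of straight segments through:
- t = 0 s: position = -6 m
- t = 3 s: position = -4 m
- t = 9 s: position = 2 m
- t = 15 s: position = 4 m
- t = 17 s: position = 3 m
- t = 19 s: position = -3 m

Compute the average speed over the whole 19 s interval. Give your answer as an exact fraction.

17/19 m/s

Average speed = (total path length)/(elapsed time); on a piecewise-linear x-t graph the path length is Σ|Δx|.
0–3 s: |Δx| = |-4 − -6| = 2 m
3–9 s: |Δx| = |2 − -4| = 6 m
9–15 s: |Δx| = |4 − 2| = 2 m
15–17 s: |Δx| = |3 − 4| = 1 m
17–19 s: |Δx| = |-3 − 3| = 6 m
Total path = 17 m; average speed = 17/19 = 17/19 m/s.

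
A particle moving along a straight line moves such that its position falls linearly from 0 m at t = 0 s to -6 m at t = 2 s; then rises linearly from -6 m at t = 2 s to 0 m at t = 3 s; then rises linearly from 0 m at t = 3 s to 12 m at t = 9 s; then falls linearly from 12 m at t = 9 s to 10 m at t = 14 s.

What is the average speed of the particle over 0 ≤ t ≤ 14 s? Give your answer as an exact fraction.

Average speed = (total path length)/(elapsed time); on a piecewise-linear x-t graph the path length is Σ|Δx|.
0–2 s: |Δx| = |-6 − 0| = 6 m
2–3 s: |Δx| = |0 − -6| = 6 m
3–9 s: |Δx| = |12 − 0| = 12 m
9–14 s: |Δx| = |10 − 12| = 2 m
Total path = 26 m; average speed = 26/14 = 13/7 m/s.

13/7 m/s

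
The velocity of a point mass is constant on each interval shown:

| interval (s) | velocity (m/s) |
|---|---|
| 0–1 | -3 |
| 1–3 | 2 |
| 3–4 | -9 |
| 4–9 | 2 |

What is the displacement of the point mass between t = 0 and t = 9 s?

Net displacement equals the area under the velocity-time graph (areas below the axis count negative).
0–1 s: -3 × 1 = -3 m
1–3 s: 2 × 2 = 4 m
3–4 s: -9 × 1 = -9 m
4–9 s: 2 × 5 = 10 m
Net displacement = 2 m

2 m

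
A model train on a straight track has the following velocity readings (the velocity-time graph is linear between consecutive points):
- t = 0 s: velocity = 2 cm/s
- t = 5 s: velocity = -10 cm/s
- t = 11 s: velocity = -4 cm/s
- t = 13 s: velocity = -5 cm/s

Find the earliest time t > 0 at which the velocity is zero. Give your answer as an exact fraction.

t = 5/6 s

v changes sign on 0–5 s (from 2 to -10); the graph is linear there, so v = 0 at t = 0 + (-2)·(5 − 0)/(-10 − 2) = 5/6 s.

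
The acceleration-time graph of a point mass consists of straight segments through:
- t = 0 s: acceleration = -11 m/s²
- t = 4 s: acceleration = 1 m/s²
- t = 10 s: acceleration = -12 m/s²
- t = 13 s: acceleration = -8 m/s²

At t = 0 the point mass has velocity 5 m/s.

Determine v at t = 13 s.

Δv equals the area under the a-t graph; then v = v₀ + Δv.
0–4 s: ½(-11 + 1)(4) = -20 m/s
4–10 s: ½(1 + -12)(6) = -33 m/s
10–13 s: ½(-12 + -8)(3) = -30 m/s
Δv = -83 m/s, so v(13) = 5 + (-83) = -78 m/s.

-78 m/s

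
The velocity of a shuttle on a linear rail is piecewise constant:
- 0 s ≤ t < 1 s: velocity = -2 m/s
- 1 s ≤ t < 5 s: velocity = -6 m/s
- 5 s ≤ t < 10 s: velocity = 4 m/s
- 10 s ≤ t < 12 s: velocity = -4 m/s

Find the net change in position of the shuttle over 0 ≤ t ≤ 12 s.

-14 m

Displacement is the signed area under the v-t curve.
0–1 s: -2 × 1 = -2 m
1–5 s: -6 × 4 = -24 m
5–10 s: 4 × 5 = 20 m
10–12 s: -4 × 2 = -8 m
Net displacement = -14 m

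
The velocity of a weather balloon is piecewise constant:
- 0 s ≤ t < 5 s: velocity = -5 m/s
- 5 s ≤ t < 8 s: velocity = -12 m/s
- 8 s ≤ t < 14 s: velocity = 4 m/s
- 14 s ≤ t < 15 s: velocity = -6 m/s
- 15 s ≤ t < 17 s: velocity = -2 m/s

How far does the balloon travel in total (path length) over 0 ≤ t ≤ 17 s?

95 m

Distance (not displacement) is the total path length: add the absolute areas under v-t.
0–5 s: |-5| × 5 = 25 m
5–8 s: |-12| × 3 = 36 m
8–14 s: |4| × 6 = 24 m
14–15 s: |-6| × 1 = 6 m
15–17 s: |-2| × 2 = 4 m
Total distance = 95 m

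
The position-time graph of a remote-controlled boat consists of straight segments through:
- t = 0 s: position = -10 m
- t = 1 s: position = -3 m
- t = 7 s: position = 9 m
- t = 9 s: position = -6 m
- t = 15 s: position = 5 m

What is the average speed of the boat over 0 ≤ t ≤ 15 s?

3 m/s

Average speed = (total path length)/(elapsed time); on a piecewise-linear x-t graph the path length is Σ|Δx|.
0–1 s: |Δx| = |-3 − -10| = 7 m
1–7 s: |Δx| = |9 − -3| = 12 m
7–9 s: |Δx| = |-6 − 9| = 15 m
9–15 s: |Δx| = |5 − -6| = 11 m
Total path = 45 m; average speed = 45/15 = 3 m/s.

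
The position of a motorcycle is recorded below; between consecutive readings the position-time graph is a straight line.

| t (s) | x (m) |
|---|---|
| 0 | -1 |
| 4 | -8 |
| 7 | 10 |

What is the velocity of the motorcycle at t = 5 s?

Velocity is the slope of the x-t graph on 4–7 s: (10 − -8)/(7 − 4) = 6 m/s.

6 m/s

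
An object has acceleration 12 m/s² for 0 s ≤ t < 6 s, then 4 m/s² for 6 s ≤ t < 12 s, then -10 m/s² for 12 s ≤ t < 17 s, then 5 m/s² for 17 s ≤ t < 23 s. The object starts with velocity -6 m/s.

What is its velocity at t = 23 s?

Δv equals the area under the a-t graph; then v = v₀ + Δv.
0–6 s: 12 × 6 = 72 m/s
6–12 s: 4 × 6 = 24 m/s
12–17 s: -10 × 5 = -50 m/s
17–23 s: 5 × 6 = 30 m/s
Δv = 76 m/s, so v(23) = -6 + (76) = 70 m/s.

70 m/s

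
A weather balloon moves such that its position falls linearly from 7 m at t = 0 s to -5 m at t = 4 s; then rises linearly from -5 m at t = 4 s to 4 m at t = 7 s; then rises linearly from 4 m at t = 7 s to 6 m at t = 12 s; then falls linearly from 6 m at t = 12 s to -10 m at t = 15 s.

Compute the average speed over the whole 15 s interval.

2.6 m/s

Average speed = (total path length)/(elapsed time); on a piecewise-linear x-t graph the path length is Σ|Δx|.
0–4 s: |Δx| = |-5 − 7| = 12 m
4–7 s: |Δx| = |4 − -5| = 9 m
7–12 s: |Δx| = |6 − 4| = 2 m
12–15 s: |Δx| = |-10 − 6| = 16 m
Total path = 39 m; average speed = 39/15 = 2.6 m/s.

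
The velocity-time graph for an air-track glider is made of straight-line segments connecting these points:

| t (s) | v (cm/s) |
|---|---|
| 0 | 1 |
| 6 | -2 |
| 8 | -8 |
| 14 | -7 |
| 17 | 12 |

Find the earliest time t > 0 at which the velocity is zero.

v changes sign on 0–6 s (from 1 to -2); the graph is linear there, so v = 0 at t = 0 + (-1)·(6 − 0)/(-2 − 1) = 2 s.

t = 2 s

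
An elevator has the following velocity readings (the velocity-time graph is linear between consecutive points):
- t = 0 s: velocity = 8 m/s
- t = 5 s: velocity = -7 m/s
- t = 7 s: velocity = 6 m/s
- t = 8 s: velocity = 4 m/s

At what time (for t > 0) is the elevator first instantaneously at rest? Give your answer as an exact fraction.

t = 8/3 s

v changes sign on 0–5 s (from 8 to -7); the graph is linear there, so v = 0 at t = 0 + (-8)·(5 − 0)/(-7 − 8) = 8/3 s.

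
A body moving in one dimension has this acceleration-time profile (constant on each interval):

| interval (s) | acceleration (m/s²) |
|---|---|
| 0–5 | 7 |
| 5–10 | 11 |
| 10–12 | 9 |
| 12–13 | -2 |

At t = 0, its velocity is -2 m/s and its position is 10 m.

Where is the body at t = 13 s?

689 m

On each constant-a segment, Δv = aΔt and Δx = v₀Δt + ½aΔt²; chain segment to segment.
0–5 s: v starts -2 m/s; Δx = -2·5 + ½·7·5² = 77.5 m; v ends 33 m/s.
5–10 s: v starts 33 m/s; Δx = 33·5 + ½·11·5² = 302.5 m; v ends 88 m/s.
10–12 s: v starts 88 m/s; Δx = 88·2 + ½·9·2² = 194 m; v ends 106 m/s.
12–13 s: v starts 106 m/s; Δx = 106·1 + ½·-2·1² = 105 m; v ends 104 m/s.
x(13) = 10 + Σ Δx = 689 m.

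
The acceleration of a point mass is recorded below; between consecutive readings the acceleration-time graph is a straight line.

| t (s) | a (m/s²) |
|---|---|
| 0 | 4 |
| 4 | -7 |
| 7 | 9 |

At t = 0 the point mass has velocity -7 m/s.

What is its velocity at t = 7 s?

-10 m/s

Δv equals the area under the a-t graph; then v = v₀ + Δv.
0–4 s: ½(4 + -7)(4) = -6 m/s
4–7 s: ½(-7 + 9)(3) = 3 m/s
Δv = -3 m/s, so v(7) = -7 + (-3) = -10 m/s.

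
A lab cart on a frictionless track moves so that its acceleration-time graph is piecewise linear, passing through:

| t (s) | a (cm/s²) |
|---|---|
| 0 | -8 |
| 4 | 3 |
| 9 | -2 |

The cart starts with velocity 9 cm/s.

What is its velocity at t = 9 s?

1.5 cm/s

Δv equals the area under the a-t graph; then v = v₀ + Δv.
0–4 s: ½(-8 + 3)(4) = -10 cm/s
4–9 s: ½(3 + -2)(5) = 2.5 cm/s
Δv = -7.5 cm/s, so v(9) = 9 + (-7.5) = 1.5 cm/s.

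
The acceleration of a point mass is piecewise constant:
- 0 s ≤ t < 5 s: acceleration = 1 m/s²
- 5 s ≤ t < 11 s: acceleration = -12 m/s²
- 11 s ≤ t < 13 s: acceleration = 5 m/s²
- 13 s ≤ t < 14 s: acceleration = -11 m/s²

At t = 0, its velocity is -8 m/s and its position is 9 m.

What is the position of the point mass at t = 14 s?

-463 m

On each constant-a segment, Δv = aΔt and Δx = v₀Δt + ½aΔt²; chain segment to segment.
0–5 s: v starts -8 m/s; Δx = -8·5 + ½·1·5² = -27.5 m; v ends -3 m/s.
5–11 s: v starts -3 m/s; Δx = -3·6 + ½·-12·6² = -234 m; v ends -75 m/s.
11–13 s: v starts -75 m/s; Δx = -75·2 + ½·5·2² = -140 m; v ends -65 m/s.
13–14 s: v starts -65 m/s; Δx = -65·1 + ½·-11·1² = -70.5 m; v ends -76 m/s.
x(14) = 9 + Σ Δx = -463 m.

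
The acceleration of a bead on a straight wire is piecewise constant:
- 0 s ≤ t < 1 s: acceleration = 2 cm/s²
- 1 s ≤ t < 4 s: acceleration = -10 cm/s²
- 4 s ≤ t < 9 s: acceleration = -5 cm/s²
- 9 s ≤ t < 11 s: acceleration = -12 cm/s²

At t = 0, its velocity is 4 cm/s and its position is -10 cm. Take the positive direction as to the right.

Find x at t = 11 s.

On each constant-a segment, Δv = aΔt and Δx = v₀Δt + ½aΔt²; chain segment to segment.
0–1 s: v starts 4 cm/s; Δx = 4·1 + ½·2·1² = 5 cm; v ends 6 cm/s.
1–4 s: v starts 6 cm/s; Δx = 6·3 + ½·-10·3² = -27 cm; v ends -24 cm/s.
4–9 s: v starts -24 cm/s; Δx = -24·5 + ½·-5·5² = -182.5 cm; v ends -49 cm/s.
9–11 s: v starts -49 cm/s; Δx = -49·2 + ½·-12·2² = -122 cm; v ends -73 cm/s.
x(11) = -10 + Σ Δx = -336.5 cm.

-336.5 cm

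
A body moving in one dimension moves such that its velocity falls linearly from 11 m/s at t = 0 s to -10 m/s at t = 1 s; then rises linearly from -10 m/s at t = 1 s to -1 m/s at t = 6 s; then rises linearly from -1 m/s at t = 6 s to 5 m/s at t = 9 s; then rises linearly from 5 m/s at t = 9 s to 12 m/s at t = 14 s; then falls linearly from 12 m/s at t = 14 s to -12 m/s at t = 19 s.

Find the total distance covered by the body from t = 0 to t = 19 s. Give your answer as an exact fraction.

Total distance travelled is ∫|v| dt — sum the magnitudes of each area piece.
0–1 s: v = 0 at t = 11/21 s; triangle areas 121/42 + 50/21 = 221/42 m
1–6 s: |½(-10 + -1)(5)| = 27.5 m
6–9 s: v = 0 at t = 6.5 s; triangle areas 0.25 + 6.25 = 6.5 m
9–14 s: |½(5 + 12)(5)| = 42.5 m
14–19 s: v = 0 at t = 16.5 s; triangle areas 15 + 15 = 30 m
Total distance = 2347/21 m

2347/21 m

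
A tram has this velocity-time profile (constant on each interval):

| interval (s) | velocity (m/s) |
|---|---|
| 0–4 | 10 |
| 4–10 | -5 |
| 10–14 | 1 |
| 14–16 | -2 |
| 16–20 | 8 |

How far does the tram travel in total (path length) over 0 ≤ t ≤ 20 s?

110 m

Total distance travelled is ∫|v| dt — sum the magnitudes of each area piece.
0–4 s: |10| × 4 = 40 m
4–10 s: |-5| × 6 = 30 m
10–14 s: |1| × 4 = 4 m
14–16 s: |-2| × 2 = 4 m
16–20 s: |8| × 4 = 32 m
Total distance = 110 m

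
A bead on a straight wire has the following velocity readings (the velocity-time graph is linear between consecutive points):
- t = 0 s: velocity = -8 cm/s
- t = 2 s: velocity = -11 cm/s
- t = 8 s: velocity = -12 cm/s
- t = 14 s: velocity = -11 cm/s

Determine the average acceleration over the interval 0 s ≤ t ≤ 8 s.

-0.5 cm/s²

Average acceleration = Δv/Δt = (-12 − -8)/(8 − 0) = -0.5 cm/s².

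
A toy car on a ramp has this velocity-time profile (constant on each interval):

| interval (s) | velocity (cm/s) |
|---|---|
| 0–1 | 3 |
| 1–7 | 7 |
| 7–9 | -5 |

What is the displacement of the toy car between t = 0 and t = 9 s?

Displacement is the signed area under the v-t curve.
0–1 s: 3 × 1 = 3 cm
1–7 s: 7 × 6 = 42 cm
7–9 s: -5 × 2 = -10 cm
Net displacement = 35 cm

35 cm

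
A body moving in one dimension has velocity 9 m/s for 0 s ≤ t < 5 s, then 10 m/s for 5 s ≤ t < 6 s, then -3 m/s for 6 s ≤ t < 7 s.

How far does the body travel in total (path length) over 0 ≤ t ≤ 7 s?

Total distance travelled is ∫|v| dt — sum the magnitudes of each area piece.
0–5 s: |9| × 5 = 45 m
5–6 s: |10| × 1 = 10 m
6–7 s: |-3| × 1 = 3 m
Total distance = 58 m

58 m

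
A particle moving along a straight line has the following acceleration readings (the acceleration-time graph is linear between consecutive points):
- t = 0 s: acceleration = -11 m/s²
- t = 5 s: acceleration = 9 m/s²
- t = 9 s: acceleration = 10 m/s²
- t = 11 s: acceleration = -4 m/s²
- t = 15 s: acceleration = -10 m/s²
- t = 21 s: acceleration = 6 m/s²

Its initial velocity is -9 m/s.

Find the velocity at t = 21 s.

-10 m/s

Δv equals the area under the a-t graph; then v = v₀ + Δv.
0–5 s: ½(-11 + 9)(5) = -5 m/s
5–9 s: ½(9 + 10)(4) = 38 m/s
9–11 s: ½(10 + -4)(2) = 6 m/s
11–15 s: ½(-4 + -10)(4) = -28 m/s
15–21 s: ½(-10 + 6)(6) = -12 m/s
Δv = -1 m/s, so v(21) = -9 + (-1) = -10 m/s.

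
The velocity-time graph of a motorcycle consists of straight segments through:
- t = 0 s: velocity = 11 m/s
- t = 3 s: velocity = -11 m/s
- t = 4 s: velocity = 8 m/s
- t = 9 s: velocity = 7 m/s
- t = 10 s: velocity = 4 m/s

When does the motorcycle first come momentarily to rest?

v changes sign on 0–3 s (from 11 to -11); the graph is linear there, so v = 0 at t = 0 + (-11)·(3 − 0)/(-11 − 11) = 1.5 s.

t = 1.5 s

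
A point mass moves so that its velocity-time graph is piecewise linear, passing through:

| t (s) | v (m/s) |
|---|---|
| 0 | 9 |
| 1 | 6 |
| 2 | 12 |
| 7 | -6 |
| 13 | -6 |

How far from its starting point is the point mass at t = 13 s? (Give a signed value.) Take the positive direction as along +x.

Net displacement equals the area under the velocity-time graph (areas below the axis count negative).
0–1 s: ½(9 + 6)(1) = 7.5 m
1–2 s: ½(6 + 12)(1) = 9 m
2–7 s: ½(12 + -6)(5) = 15 m
7–13 s: -6 × 6 = -36 m
Net displacement = -4.5 m

-4.5 m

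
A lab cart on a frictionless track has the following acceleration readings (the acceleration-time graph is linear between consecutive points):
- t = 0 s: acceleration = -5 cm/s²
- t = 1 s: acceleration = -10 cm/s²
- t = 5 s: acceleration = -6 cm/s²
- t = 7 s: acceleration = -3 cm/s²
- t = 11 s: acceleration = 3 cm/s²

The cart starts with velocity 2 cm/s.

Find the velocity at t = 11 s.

-46.5 cm/s

Δv equals the area under the a-t graph; then v = v₀ + Δv.
0–1 s: ½(-5 + -10)(1) = -7.5 cm/s
1–5 s: ½(-10 + -6)(4) = -32 cm/s
5–7 s: ½(-6 + -3)(2) = -9 cm/s
7–11 s: ½(-3 + 3)(4) = 0 cm/s
Δv = -48.5 cm/s, so v(11) = 2 + (-48.5) = -46.5 cm/s.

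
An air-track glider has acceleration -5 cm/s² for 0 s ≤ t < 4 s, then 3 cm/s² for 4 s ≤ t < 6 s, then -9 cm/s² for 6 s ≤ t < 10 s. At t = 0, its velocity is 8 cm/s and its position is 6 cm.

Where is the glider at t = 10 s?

On each constant-a segment, Δv = aΔt and Δx = v₀Δt + ½aΔt²; chain segment to segment.
0–4 s: v starts 8 cm/s; Δx = 8·4 + ½·-5·4² = -8 cm; v ends -12 cm/s.
4–6 s: v starts -12 cm/s; Δx = -12·2 + ½·3·2² = -18 cm; v ends -6 cm/s.
6–10 s: v starts -6 cm/s; Δx = -6·4 + ½·-9·4² = -96 cm; v ends -42 cm/s.
x(10) = 6 + Σ Δx = -116 cm.

-116 cm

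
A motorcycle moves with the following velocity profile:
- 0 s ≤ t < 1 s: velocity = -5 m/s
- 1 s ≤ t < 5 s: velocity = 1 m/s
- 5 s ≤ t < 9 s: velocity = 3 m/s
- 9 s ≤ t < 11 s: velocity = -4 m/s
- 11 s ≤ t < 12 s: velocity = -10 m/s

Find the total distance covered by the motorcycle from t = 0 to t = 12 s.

39 m

Total distance travelled is ∫|v| dt — sum the magnitudes of each area piece.
0–1 s: |-5| × 1 = 5 m
1–5 s: |1| × 4 = 4 m
5–9 s: |3| × 4 = 12 m
9–11 s: |-4| × 2 = 8 m
11–12 s: |-10| × 1 = 10 m
Total distance = 39 m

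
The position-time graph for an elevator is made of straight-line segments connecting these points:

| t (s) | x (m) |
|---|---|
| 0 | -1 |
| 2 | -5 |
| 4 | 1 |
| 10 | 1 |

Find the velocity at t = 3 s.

3 m/s

Velocity is the slope of the x-t graph on 2–4 s: (1 − -5)/(4 − 2) = 3 m/s.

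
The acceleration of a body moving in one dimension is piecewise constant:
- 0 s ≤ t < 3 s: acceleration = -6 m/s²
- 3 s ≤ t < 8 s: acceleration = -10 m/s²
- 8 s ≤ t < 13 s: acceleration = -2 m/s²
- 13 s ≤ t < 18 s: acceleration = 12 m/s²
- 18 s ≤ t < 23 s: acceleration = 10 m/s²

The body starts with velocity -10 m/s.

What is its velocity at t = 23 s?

Δv equals the area under the a-t graph; then v = v₀ + Δv.
0–3 s: -6 × 3 = -18 m/s
3–8 s: -10 × 5 = -50 m/s
8–13 s: -2 × 5 = -10 m/s
13–18 s: 12 × 5 = 60 m/s
18–23 s: 10 × 5 = 50 m/s
Δv = 32 m/s, so v(23) = -10 + (32) = 22 m/s.

22 m/s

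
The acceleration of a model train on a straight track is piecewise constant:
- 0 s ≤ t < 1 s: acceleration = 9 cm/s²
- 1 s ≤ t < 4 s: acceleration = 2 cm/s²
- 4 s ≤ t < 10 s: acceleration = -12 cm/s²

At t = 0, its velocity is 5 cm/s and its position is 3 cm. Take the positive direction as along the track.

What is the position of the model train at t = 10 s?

-32.5 cm

On each constant-a segment, Δv = aΔt and Δx = v₀Δt + ½aΔt²; chain segment to segment.
0–1 s: v starts 5 cm/s; Δx = 5·1 + ½·9·1² = 9.5 cm; v ends 14 cm/s.
1–4 s: v starts 14 cm/s; Δx = 14·3 + ½·2·3² = 51 cm; v ends 20 cm/s.
4–10 s: v starts 20 cm/s; Δx = 20·6 + ½·-12·6² = -96 cm; v ends -52 cm/s.
x(10) = 3 + Σ Δx = -32.5 cm.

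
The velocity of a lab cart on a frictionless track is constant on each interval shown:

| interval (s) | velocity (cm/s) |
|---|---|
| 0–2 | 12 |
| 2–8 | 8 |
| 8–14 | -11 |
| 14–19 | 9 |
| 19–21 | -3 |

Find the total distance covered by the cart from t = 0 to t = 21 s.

189 cm

Total distance travelled is ∫|v| dt — sum the magnitudes of each area piece.
0–2 s: |12| × 2 = 24 cm
2–8 s: |8| × 6 = 48 cm
8–14 s: |-11| × 6 = 66 cm
14–19 s: |9| × 5 = 45 cm
19–21 s: |-3| × 2 = 6 cm
Total distance = 189 cm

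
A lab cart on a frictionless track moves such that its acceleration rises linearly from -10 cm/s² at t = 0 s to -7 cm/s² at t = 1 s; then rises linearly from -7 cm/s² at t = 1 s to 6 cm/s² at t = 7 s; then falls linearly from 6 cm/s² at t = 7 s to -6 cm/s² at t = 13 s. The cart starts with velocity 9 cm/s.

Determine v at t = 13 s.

-2.5 cm/s

Δv equals the area under the a-t graph; then v = v₀ + Δv.
0–1 s: ½(-10 + -7)(1) = -8.5 cm/s
1–7 s: ½(-7 + 6)(6) = -3 cm/s
7–13 s: ½(6 + -6)(6) = 0 cm/s
Δv = -11.5 cm/s, so v(13) = 9 + (-11.5) = -2.5 cm/s.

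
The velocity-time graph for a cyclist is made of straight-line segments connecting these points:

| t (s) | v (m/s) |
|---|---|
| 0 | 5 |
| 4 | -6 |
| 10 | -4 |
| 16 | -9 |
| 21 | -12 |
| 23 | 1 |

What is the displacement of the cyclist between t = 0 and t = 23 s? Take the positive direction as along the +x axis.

-134.5 m

Net displacement equals the area under the velocity-time graph (areas below the axis count negative).
0–4 s: ½(5 + -6)(4) = -2 m
4–10 s: ½(-6 + -4)(6) = -30 m
10–16 s: ½(-4 + -9)(6) = -39 m
16–21 s: ½(-9 + -12)(5) = -52.5 m
21–23 s: ½(-12 + 1)(2) = -11 m
Net displacement = -134.5 m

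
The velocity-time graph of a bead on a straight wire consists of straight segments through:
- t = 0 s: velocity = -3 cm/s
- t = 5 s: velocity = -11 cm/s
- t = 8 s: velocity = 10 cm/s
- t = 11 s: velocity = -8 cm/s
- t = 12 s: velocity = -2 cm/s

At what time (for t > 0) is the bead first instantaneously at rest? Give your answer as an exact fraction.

t = 46/7 s

v changes sign on 5–8 s (from -11 to 10); the graph is linear there, so v = 0 at t = 5 + (11)·(8 − 5)/(10 − -11) = 46/7 s.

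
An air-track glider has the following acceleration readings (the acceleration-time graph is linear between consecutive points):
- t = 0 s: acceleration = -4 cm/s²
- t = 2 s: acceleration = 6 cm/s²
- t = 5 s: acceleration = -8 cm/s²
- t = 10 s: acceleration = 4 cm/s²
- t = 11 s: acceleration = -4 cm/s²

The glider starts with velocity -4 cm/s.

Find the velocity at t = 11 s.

-15 cm/s

Δv equals the area under the a-t graph; then v = v₀ + Δv.
0–2 s: ½(-4 + 6)(2) = 2 cm/s
2–5 s: ½(6 + -8)(3) = -3 cm/s
5–10 s: ½(-8 + 4)(5) = -10 cm/s
10–11 s: ½(4 + -4)(1) = 0 cm/s
Δv = -11 cm/s, so v(11) = -4 + (-11) = -15 cm/s.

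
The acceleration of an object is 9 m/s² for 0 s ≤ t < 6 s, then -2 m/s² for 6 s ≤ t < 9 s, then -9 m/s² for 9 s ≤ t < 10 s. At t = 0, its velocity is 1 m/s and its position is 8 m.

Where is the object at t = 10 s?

On each constant-a segment, Δv = aΔt and Δx = v₀Δt + ½aΔt²; chain segment to segment.
0–6 s: v starts 1 m/s; Δx = 1·6 + ½·9·6² = 168 m; v ends 55 m/s.
6–9 s: v starts 55 m/s; Δx = 55·3 + ½·-2·3² = 156 m; v ends 49 m/s.
9–10 s: v starts 49 m/s; Δx = 49·1 + ½·-9·1² = 44.5 m; v ends 40 m/s.
x(10) = 8 + Σ Δx = 376.5 m.

376.5 m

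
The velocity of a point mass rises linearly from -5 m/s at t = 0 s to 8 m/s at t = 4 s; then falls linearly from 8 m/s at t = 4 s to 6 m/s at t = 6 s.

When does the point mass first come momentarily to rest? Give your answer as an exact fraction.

t = 20/13 s

v changes sign on 0–4 s (from -5 to 8); the graph is linear there, so v = 0 at t = 0 + (5)·(4 − 0)/(8 − -5) = 20/13 s.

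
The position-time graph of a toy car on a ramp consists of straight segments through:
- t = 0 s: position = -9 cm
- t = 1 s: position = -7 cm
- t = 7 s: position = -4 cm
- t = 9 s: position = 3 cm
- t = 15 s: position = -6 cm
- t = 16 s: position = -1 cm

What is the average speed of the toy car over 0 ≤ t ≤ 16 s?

1.625 cm/s

Average speed = (total path length)/(elapsed time); on a piecewise-linear x-t graph the path length is Σ|Δx|.
0–1 s: |Δx| = |-7 − -9| = 2 cm
1–7 s: |Δx| = |-4 − -7| = 3 cm
7–9 s: |Δx| = |3 − -4| = 7 cm
9–15 s: |Δx| = |-6 − 3| = 9 cm
15–16 s: |Δx| = |-1 − -6| = 5 cm
Total path = 26 cm; average speed = 26/16 = 1.625 cm/s.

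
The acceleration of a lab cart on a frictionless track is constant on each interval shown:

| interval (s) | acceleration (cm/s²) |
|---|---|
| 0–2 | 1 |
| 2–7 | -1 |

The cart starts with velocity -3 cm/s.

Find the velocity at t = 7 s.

-6 cm/s

Δv equals the area under the a-t graph; then v = v₀ + Δv.
0–2 s: 1 × 2 = 2 cm/s
2–7 s: -1 × 5 = -5 cm/s
Δv = -3 cm/s, so v(7) = -3 + (-3) = -6 cm/s.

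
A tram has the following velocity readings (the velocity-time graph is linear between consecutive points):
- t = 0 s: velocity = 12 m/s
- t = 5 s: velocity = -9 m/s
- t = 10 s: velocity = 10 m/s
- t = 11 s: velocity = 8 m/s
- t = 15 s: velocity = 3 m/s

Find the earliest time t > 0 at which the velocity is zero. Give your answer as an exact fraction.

v changes sign on 0–5 s (from 12 to -9); the graph is linear there, so v = 0 at t = 0 + (-12)·(5 − 0)/(-9 − 12) = 20/7 s.

t = 20/7 s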